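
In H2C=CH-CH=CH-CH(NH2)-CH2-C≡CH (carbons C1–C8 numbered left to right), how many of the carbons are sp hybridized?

2

C1: sp2
C2: sp2
C3: sp2
C4: sp2
C5: sp3
C6: sp3
C7: sp ✓
C8: sp ✓
C7, C8 → 2 sp carbons.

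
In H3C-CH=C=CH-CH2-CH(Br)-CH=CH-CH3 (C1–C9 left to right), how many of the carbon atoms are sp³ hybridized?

C1: sp3 ✓
C2: sp2
C3: sp
C4: sp2
C5: sp3 ✓
C6: sp3 ✓
C7: sp2
C8: sp2
C9: sp3 ✓
C1, C5, C6, C9 → 4 sp3 carbons.

4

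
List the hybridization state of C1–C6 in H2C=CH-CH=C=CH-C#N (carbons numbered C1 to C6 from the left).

C1: 3 σ bonds, plus one π bond; 3 regions of electron density → sp2.
C2 — 3 σ bonds, plus one π bond. Steric number 3, so sp2.
C3: 3 σ bonds, plus one π bond; 3 regions of electron density → sp2.
C4: 2 σ bonds, plus two π bonds; 2 regions of electron density → sp.
C5: 3 σ bonds, plus one π bond — 3 electron domains, sp2.
C6 is sp: 2 σ bonds, plus two π bonds, 2 electron-density regions.

C1 sp2, C2 sp2, C3 sp2, C4 sp, C5 sp2, C6 sp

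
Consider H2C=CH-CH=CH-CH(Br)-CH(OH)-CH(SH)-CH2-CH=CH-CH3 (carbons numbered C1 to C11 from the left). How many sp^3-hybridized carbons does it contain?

5

C1: sp2
C2: sp2
C3: sp2
C4: sp2
C5: sp3 ✓
C6: sp3 ✓
C7: sp3 ✓
C8: sp3 ✓
C9: sp2
C10: sp2
C11: sp3 ✓
C5, C6, C7, C8, C11 → 5 sp3 carbons.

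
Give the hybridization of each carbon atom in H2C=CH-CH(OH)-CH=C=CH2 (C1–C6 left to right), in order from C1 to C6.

C1: 3 σ bonds, plus one π bond — 3 electron domains, sp2.
C2 is sp2: 3 σ bonds, plus one π bond, 3 electron-density regions.
C3 has 4 σ bonds: steric number 4 → sp3.
C4 has 3 σ bonds, plus one π bond: steric number 3 → sp2.
C5 carries 2 σ bonds, plus two π bonds, giving a steric number of 2, so it is sp.
C6 carries 3 σ bonds, plus one π bond, giving a steric number of 3, so it is sp2.

C1 sp2, C2 sp2, C3 sp3, C4 sp2, C5 sp, C6 sp2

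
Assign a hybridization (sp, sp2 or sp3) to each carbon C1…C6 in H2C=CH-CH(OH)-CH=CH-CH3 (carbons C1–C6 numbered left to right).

C1 sp2, C2 sp2, C3 sp3, C4 sp2, C5 sp2, C6 sp3

C1: 3 σ bonds, plus one π bond; 3 regions of electron density → sp2.
C2 has 3 σ bonds, plus one π bond: steric number 3 → sp2.
C3 carries 4 σ bonds, giving a steric number of 4, so it is sp3.
C4: 3 σ bonds, plus one π bond; 3 regions of electron density → sp2.
C5: 3 σ bonds, plus one π bond; 3 regions of electron density → sp2.
C6 carries 4 σ bonds, giving a steric number of 4, so it is sp3.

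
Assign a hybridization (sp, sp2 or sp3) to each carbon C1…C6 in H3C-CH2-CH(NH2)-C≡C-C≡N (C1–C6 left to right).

C1 sp3, C2 sp3, C3 sp3, C4 sp, C5 sp, C6 sp

C1 is sp3: 4 σ bonds, 4 electron-density regions.
C2 — 4 σ bonds. Steric number 4, so sp3.
C3: 4 σ bonds — 4 electron domains, sp3.
C4 carries 2 σ bonds, plus two π bonds, giving a steric number of 2, so it is sp.
C5 — 2 σ bonds, plus two π bonds. Steric number 2, so sp.
C6 has 2 σ bonds, plus two π bonds: steric number 2 → sp.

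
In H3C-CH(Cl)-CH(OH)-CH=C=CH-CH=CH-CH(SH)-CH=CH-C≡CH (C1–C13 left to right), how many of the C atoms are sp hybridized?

3

C1: sp3
C2: sp3
C3: sp3
C4: sp2
C5: sp ✓
C6: sp2
C7: sp2
C8: sp2
C9: sp3
C10: sp2
C11: sp2
C12: sp ✓
C13: sp ✓
C5, C12, C13 → 3 sp carbons.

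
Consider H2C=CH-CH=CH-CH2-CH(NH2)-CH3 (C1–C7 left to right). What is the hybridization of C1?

sp2

C1 — 3 σ bonds, plus one π bond. Steric number 3, so sp2.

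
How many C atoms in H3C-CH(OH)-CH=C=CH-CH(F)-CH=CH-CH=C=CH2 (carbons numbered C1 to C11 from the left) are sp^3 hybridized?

C1: sp3 ✓
C2: sp3 ✓
C3: sp2
C4: sp
C5: sp2
C6: sp3 ✓
C7: sp2
C8: sp2
C9: sp2
C10: sp
C11: sp2
C1, C2, C6 → 3 sp3 carbons.

3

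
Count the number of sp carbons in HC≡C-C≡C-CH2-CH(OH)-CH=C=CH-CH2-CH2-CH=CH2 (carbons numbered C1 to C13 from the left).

5

C1: sp ✓
C2: sp ✓
C3: sp ✓
C4: sp ✓
C5: sp3
C6: sp3
C7: sp2
C8: sp ✓
C9: sp2
C10: sp3
C11: sp3
C12: sp2
C13: sp2
C1, C2, C3, C4, C8 → 5 sp carbons.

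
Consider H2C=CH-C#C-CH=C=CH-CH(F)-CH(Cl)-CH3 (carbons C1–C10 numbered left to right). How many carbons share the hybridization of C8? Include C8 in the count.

3

C8 is sp3 (only σ bonds).
C1: sp2
C2: sp2
C3: sp
C4: sp
C5: sp2
C6: sp
C7: sp2
C8: sp3 ✓
C9: sp3 ✓
C10: sp3 ✓
3 carbons are sp3.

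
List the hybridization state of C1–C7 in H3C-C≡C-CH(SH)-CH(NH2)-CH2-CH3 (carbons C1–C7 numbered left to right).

C1 (4 σ bonds) has steric number 4: sp3.
C2 is sp: 2 σ bonds, plus two π bonds, 2 electron-density regions.
C3 carries 2 σ bonds, plus two π bonds, giving a steric number of 2, so it is sp.
C4 is sp3: 4 σ bonds, 4 electron-density regions.
C5 carries 4 σ bonds, giving a steric number of 4, so it is sp3.
C6 — 4 σ bonds. Steric number 4, so sp3.
C7 (4 σ bonds) has steric number 4: sp3.

C1 sp3, C2 sp, C3 sp, C4 sp3, C5 sp3, C6 sp3, C7 sp3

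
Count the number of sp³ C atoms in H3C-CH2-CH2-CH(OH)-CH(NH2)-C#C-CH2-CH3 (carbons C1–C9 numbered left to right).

7

C1: sp3 ✓
C2: sp3 ✓
C3: sp3 ✓
C4: sp3 ✓
C5: sp3 ✓
C6: sp
C7: sp
C8: sp3 ✓
C9: sp3 ✓
C1, C2, C3, C4, C5, C8, C9 → 7 sp3 carbons.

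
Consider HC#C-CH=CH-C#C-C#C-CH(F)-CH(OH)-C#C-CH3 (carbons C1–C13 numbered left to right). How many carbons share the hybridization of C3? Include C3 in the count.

C3 is sp2 (one π bond).
C1: sp
C2: sp
C3: sp2 ✓
C4: sp2 ✓
C5: sp
C6: sp
C7: sp
C8: sp
C9: sp3
C10: sp3
C11: sp
C12: sp
C13: sp3
2 carbons are sp2.

2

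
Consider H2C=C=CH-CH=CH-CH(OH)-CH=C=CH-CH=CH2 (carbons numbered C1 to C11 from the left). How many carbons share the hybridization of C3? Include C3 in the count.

C3 is sp2 (one π bond).
C1: sp2 ✓
C2: sp
C3: sp2 ✓
C4: sp2 ✓
C5: sp2 ✓
C6: sp3
C7: sp2 ✓
C8: sp
C9: sp2 ✓
C10: sp2 ✓
C11: sp2 ✓
8 carbons are sp2.

8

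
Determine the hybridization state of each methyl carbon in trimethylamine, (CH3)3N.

sp3

Each methyl carbon is sp3: 4 σ bonds, 4 electron-density regions.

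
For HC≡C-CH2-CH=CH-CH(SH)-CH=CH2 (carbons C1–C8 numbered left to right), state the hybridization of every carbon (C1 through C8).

C1: 2 σ bonds, plus two π bonds — 2 electron domains, sp.
C2 is sp: 2 σ bonds, plus two π bonds, 2 electron-density regions.
C3 — 4 σ bonds. Steric number 4, so sp3.
C4 has 3 σ bonds, plus one π bond: steric number 3 → sp2.
C5 carries 3 σ bonds, plus one π bond, giving a steric number of 3, so it is sp2.
C6 (4 σ bonds) has steric number 4: sp3.
C7 is sp2: 3 σ bonds, plus one π bond, 3 electron-density regions.
C8: 3 σ bonds, plus one π bond; 3 regions of electron density → sp2.

C1 sp, C2 sp, C3 sp3, C4 sp2, C5 sp2, C6 sp3, C7 sp2, C8 sp2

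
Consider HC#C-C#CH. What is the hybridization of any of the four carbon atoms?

Every carbon is part of a C≡C triple bond: two σ regions → sp.

sp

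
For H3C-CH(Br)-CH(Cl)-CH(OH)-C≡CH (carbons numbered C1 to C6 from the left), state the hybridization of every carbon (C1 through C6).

C1 has 4 σ bonds: steric number 4 → sp3.
C2: 4 σ bonds; 4 regions of electron density → sp3.
C3 has 4 σ bonds: steric number 4 → sp3.
C4: 4 σ bonds; 4 regions of electron density → sp3.
C5: 2 σ bonds, plus two π bonds; 2 regions of electron density → sp.
C6 — 2 σ bonds, plus two π bonds. Steric number 2, so sp.

C1 sp3, C2 sp3, C3 sp3, C4 sp3, C5 sp, C6 sp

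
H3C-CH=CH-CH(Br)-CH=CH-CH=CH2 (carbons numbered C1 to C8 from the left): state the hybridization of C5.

C5 has 3 σ bonds, plus one π bond: steric number 3 → sp2.

sp^2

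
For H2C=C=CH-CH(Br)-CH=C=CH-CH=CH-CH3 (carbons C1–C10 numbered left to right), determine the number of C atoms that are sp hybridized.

C1: sp2
C2: sp ✓
C3: sp2
C4: sp3
C5: sp2
C6: sp ✓
C7: sp2
C8: sp2
C9: sp2
C10: sp3
C2, C6 → 2 sp carbons.

2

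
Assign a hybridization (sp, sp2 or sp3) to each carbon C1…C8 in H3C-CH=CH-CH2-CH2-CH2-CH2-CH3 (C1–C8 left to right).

C1 sp3, C2 sp2, C3 sp2, C4 sp3, C5 sp3, C6 sp3, C7 sp3, C8 sp3

C1 is sp3: 4 σ bonds, 4 electron-density regions.
C2 (3 σ bonds, plus one π bond) has steric number 3: sp2.
C3 is sp2: 3 σ bonds, plus one π bond, 3 electron-density regions.
C4: 4 σ bonds; 4 regions of electron density → sp3.
C5 — 4 σ bonds. Steric number 4, so sp3.
C6 carries 4 σ bonds, giving a steric number of 4, so it is sp3.
C7: 4 σ bonds — 4 electron domains, sp3.
C8 carries 4 σ bonds, giving a steric number of 4, so it is sp3.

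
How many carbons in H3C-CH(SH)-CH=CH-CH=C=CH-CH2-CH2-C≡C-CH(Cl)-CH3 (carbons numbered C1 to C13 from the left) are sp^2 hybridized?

4

C1: sp3
C2: sp3
C3: sp2 ✓
C4: sp2 ✓
C5: sp2 ✓
C6: sp
C7: sp2 ✓
C8: sp3
C9: sp3
C10: sp
C11: sp
C12: sp3
C13: sp3
C3, C4, C5, C7 → 4 sp2 carbons.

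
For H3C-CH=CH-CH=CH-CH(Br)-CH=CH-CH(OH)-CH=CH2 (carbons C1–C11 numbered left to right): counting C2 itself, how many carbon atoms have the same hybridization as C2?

8

C2 is sp2 (one π bond).
C1: sp3
C2: sp2 ✓
C3: sp2 ✓
C4: sp2 ✓
C5: sp2 ✓
C6: sp3
C7: sp2 ✓
C8: sp2 ✓
C9: sp3
C10: sp2 ✓
C11: sp2 ✓
8 carbons are sp2.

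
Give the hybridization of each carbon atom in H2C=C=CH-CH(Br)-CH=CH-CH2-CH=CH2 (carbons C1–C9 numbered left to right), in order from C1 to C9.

C1 — 3 σ bonds, plus one π bond. Steric number 3, so sp2.
C2 — 2 σ bonds, plus two π bonds. Steric number 2, so sp.
C3 carries 3 σ bonds, plus one π bond, giving a steric number of 3, so it is sp2.
C4 is sp3: 4 σ bonds, 4 electron-density regions.
C5 has 3 σ bonds, plus one π bond: steric number 3 → sp2.
C6: 3 σ bonds, plus one π bond — 3 electron domains, sp2.
C7 — 4 σ bonds. Steric number 4, so sp3.
C8: 3 σ bonds, plus one π bond — 3 electron domains, sp2.
C9 carries 3 σ bonds, plus one π bond, giving a steric number of 3, so it is sp2.

C1 sp2, C2 sp, C3 sp2, C4 sp3, C5 sp2, C6 sp2, C7 sp3, C8 sp2, C9 sp2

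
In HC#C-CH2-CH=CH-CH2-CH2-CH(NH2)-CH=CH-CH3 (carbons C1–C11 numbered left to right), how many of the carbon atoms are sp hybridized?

C1: sp ✓
C2: sp ✓
C3: sp3
C4: sp2
C5: sp2
C6: sp3
C7: sp3
C8: sp3
C9: sp2
C10: sp2
C11: sp3
C1, C2 → 2 sp carbons.

2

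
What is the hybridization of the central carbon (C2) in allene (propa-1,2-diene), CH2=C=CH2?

sp

Two σ bonds and two π bonds (one to each neighbour) → sp.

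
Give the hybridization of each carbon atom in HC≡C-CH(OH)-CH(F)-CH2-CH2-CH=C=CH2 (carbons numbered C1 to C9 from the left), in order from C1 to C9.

C1 sp, C2 sp, C3 sp3, C4 sp3, C5 sp3, C6 sp3, C7 sp2, C8 sp, C9 sp2

C1 carries 2 σ bonds, plus two π bonds, giving a steric number of 2, so it is sp.
C2 — 2 σ bonds, plus two π bonds. Steric number 2, so sp.
C3 — 4 σ bonds. Steric number 4, so sp3.
C4 is sp3: 4 σ bonds, 4 electron-density regions.
C5 has 4 σ bonds: steric number 4 → sp3.
C6 — 4 σ bonds. Steric number 4, so sp3.
C7 (3 σ bonds, plus one π bond) has steric number 3: sp2.
C8 — 2 σ bonds, plus two π bonds. Steric number 2, so sp.
C9 — 3 σ bonds, plus one π bond. Steric number 3, so sp2.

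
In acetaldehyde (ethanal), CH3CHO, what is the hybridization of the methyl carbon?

sp³

The methyl carbon has 4 σ bonds: steric number 4 → sp3.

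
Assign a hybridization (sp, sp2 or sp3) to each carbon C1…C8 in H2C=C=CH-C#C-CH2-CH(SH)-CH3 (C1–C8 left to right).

C1 sp2, C2 sp, C3 sp2, C4 sp, C5 sp, C6 sp3, C7 sp3, C8 sp3

C1 is sp2: 3 σ bonds, plus one π bond, 3 electron-density regions.
C2: 2 σ bonds, plus two π bonds — 2 electron domains, sp.
C3 carries 3 σ bonds, plus one π bond, giving a steric number of 3, so it is sp2.
C4: 2 σ bonds, plus two π bonds; 2 regions of electron density → sp.
C5 has 2 σ bonds, plus two π bonds: steric number 2 → sp.
C6 has 4 σ bonds: steric number 4 → sp3.
C7 has 4 σ bonds: steric number 4 → sp3.
C8 — 4 σ bonds. Steric number 4, so sp3.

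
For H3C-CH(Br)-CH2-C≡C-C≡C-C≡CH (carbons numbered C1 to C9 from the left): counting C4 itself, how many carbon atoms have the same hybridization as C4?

C4 is sp (two π bonds).
C1: sp3
C2: sp3
C3: sp3
C4: sp ✓
C5: sp ✓
C6: sp ✓
C7: sp ✓
C8: sp ✓
C9: sp ✓
6 carbons are sp.

6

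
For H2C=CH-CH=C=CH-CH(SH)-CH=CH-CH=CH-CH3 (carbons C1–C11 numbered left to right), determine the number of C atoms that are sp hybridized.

1

C1: sp2
C2: sp2
C3: sp2
C4: sp ✓
C5: sp2
C6: sp3
C7: sp2
C8: sp2
C9: sp2
C10: sp2
C11: sp3
C4 → 1 sp carbon.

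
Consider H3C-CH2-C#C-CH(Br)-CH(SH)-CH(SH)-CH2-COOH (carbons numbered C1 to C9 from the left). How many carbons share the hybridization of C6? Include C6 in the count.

C6 is sp3 (only σ bonds).
C1: sp3 ✓
C2: sp3 ✓
C3: sp
C4: sp
C5: sp3 ✓
C6: sp3 ✓
C7: sp3 ✓
C8: sp3 ✓
C9: sp2
6 carbons are sp3.

6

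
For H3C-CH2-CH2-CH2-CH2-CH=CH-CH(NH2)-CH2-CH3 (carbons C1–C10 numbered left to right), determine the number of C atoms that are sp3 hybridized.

8

C1: sp3 ✓
C2: sp3 ✓
C3: sp3 ✓
C4: sp3 ✓
C5: sp3 ✓
C6: sp2
C7: sp2
C8: sp3 ✓
C9: sp3 ✓
C10: sp3 ✓
C1, C2, C3, C4, C5, C8, C9, C10 → 8 sp3 carbons.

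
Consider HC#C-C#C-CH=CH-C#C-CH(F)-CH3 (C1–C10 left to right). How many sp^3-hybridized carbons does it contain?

2

C1: sp
C2: sp
C3: sp
C4: sp
C5: sp2
C6: sp2
C7: sp
C8: sp
C9: sp3 ✓
C10: sp3 ✓
C9, C10 → 2 sp3 carbons.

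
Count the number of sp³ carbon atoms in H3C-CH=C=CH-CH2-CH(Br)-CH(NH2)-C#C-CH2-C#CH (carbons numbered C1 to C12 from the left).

C1: sp3 ✓
C2: sp2
C3: sp
C4: sp2
C5: sp3 ✓
C6: sp3 ✓
C7: sp3 ✓
C8: sp
C9: sp
C10: sp3 ✓
C11: sp
C12: sp
C1, C5, C6, C7, C10 → 5 sp3 carbons.

5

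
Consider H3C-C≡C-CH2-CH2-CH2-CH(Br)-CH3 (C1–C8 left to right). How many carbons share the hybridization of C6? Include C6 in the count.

C6 is sp3 (only σ bonds).
C1: sp3 ✓
C2: sp
C3: sp
C4: sp3 ✓
C5: sp3 ✓
C6: sp3 ✓
C7: sp3 ✓
C8: sp3 ✓
6 carbons are sp3.

6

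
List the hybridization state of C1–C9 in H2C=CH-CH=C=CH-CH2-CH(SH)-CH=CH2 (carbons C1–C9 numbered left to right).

C1 sp2, C2 sp2, C3 sp2, C4 sp, C5 sp2, C6 sp3, C7 sp3, C8 sp2, C9 sp2

C1 is sp2: 3 σ bonds, plus one π bond, 3 electron-density regions.
C2: 3 σ bonds, plus one π bond; 3 regions of electron density → sp2.
C3 has 3 σ bonds, plus one π bond: steric number 3 → sp2.
C4 carries 2 σ bonds, plus two π bonds, giving a steric number of 2, so it is sp.
C5 is sp2: 3 σ bonds, plus one π bond, 3 electron-density regions.
C6 (4 σ bonds) has steric number 4: sp3.
C7 — 4 σ bonds. Steric number 4, so sp3.
C8 (3 σ bonds, plus one π bond) has steric number 3: sp2.
C9 has 3 σ bonds, plus one π bond: steric number 3 → sp2.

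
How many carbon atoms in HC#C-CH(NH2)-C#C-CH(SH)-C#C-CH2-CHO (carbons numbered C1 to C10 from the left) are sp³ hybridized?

3

C1: sp
C2: sp
C3: sp3 ✓
C4: sp
C5: sp
C6: sp3 ✓
C7: sp
C8: sp
C9: sp3 ✓
C10: sp2
C3, C6, C9 → 3 sp3 carbons.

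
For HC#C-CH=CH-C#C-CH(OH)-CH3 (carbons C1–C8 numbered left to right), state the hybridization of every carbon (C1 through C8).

C1 (2 σ bonds, plus two π bonds) has steric number 2: sp.
C2 is sp: 2 σ bonds, plus two π bonds, 2 electron-density regions.
C3 — 3 σ bonds, plus one π bond. Steric number 3, so sp2.
C4 (3 σ bonds, plus one π bond) has steric number 3: sp2.
C5 has 2 σ bonds, plus two π bonds: steric number 2 → sp.
C6 (2 σ bonds, plus two π bonds) has steric number 2: sp.
C7: 4 σ bonds — 4 electron domains, sp3.
C8 (4 σ bonds) has steric number 4: sp3.

C1 sp, C2 sp, C3 sp2, C4 sp2, C5 sp, C6 sp, C7 sp3, C8 sp3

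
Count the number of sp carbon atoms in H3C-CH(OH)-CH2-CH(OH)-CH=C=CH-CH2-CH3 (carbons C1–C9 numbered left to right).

C1: sp3
C2: sp3
C3: sp3
C4: sp3
C5: sp2
C6: sp ✓
C7: sp2
C8: sp3
C9: sp3
C6 → 1 sp carbon.

1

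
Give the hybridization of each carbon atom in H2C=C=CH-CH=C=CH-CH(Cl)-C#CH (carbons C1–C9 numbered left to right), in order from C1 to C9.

C1 sp2, C2 sp, C3 sp2, C4 sp2, C5 sp, C6 sp2, C7 sp3, C8 sp, C9 sp

C1 has 3 σ bonds, plus one π bond: steric number 3 → sp2.
C2 has 2 σ bonds, plus two π bonds: steric number 2 → sp.
C3: 3 σ bonds, plus one π bond; 3 regions of electron density → sp2.
C4 carries 3 σ bonds, plus one π bond, giving a steric number of 3, so it is sp2.
C5 (2 σ bonds, plus two π bonds) has steric number 2: sp.
C6 has 3 σ bonds, plus one π bond: steric number 3 → sp2.
C7: 4 σ bonds; 4 regions of electron density → sp3.
C8 carries 2 σ bonds, plus two π bonds, giving a steric number of 2, so it is sp.
C9: 2 σ bonds, plus two π bonds; 2 regions of electron density → sp.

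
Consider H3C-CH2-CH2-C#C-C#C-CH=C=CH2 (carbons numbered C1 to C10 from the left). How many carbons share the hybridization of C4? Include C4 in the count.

5

C4 is sp (two π bonds).
C1: sp3
C2: sp3
C3: sp3
C4: sp ✓
C5: sp ✓
C6: sp ✓
C7: sp ✓
C8: sp2
C9: sp ✓
C10: sp2
5 carbons are sp.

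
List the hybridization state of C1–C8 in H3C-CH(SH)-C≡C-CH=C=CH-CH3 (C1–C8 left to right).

C1 — 4 σ bonds. Steric number 4, so sp3.
C2: 4 σ bonds — 4 electron domains, sp3.
C3: 2 σ bonds, plus two π bonds — 2 electron domains, sp.
C4 (2 σ bonds, plus two π bonds) has steric number 2: sp.
C5 (3 σ bonds, plus one π bond) has steric number 3: sp2.
C6 is sp: 2 σ bonds, plus two π bonds, 2 electron-density regions.
C7: 3 σ bonds, plus one π bond; 3 regions of electron density → sp2.
C8 carries 4 σ bonds, giving a steric number of 4, so it is sp3.

C1 sp3, C2 sp3, C3 sp, C4 sp, C5 sp2, C6 sp, C7 sp2, C8 sp3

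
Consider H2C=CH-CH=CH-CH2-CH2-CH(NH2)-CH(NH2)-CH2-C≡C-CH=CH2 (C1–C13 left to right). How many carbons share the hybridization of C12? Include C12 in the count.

6

C12 is sp2 (one π bond).
C1: sp2 ✓
C2: sp2 ✓
C3: sp2 ✓
C4: sp2 ✓
C5: sp3
C6: sp3
C7: sp3
C8: sp3
C9: sp3
C10: sp
C11: sp
C12: sp2 ✓
C13: sp2 ✓
6 carbons are sp2.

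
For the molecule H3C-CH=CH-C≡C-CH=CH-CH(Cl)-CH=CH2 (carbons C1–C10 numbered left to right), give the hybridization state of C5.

C5 carries 2 σ bonds, plus two π bonds, giving a steric number of 2, so it is sp.

sp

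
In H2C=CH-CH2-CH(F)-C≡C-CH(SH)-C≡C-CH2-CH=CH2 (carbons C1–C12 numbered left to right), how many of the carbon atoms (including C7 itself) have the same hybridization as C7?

4

C7 is sp3 (only σ bonds).
C1: sp2
C2: sp2
C3: sp3 ✓
C4: sp3 ✓
C5: sp
C6: sp
C7: sp3 ✓
C8: sp
C9: sp
C10: sp3 ✓
C11: sp2
C12: sp2
4 carbons are sp3.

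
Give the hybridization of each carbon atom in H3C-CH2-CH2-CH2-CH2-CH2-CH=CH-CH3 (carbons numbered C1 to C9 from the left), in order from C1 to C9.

C1: 4 σ bonds; 4 regions of electron density → sp3.
C2 is sp3: 4 σ bonds, 4 electron-density regions.
C3 (4 σ bonds) has steric number 4: sp3.
C4: 4 σ bonds — 4 electron domains, sp3.
C5 has 4 σ bonds: steric number 4 → sp3.
C6 carries 4 σ bonds, giving a steric number of 4, so it is sp3.
C7 has 3 σ bonds, plus one π bond: steric number 3 → sp2.
C8 has 3 σ bonds, plus one π bond: steric number 3 → sp2.
C9: 4 σ bonds; 4 regions of electron density → sp3.

C1 sp3, C2 sp3, C3 sp3, C4 sp3, C5 sp3, C6 sp3, C7 sp2, C8 sp2, C9 sp3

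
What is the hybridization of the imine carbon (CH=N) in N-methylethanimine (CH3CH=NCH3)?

The imine carbon (CH=N) is sp2: 3 σ bonds, plus one π bond, 3 electron-density regions.

sp²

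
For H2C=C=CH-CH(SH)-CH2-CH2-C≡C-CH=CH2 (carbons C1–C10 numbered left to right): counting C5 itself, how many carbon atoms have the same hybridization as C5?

3

C5 is sp3 (only σ bonds).
C1: sp2
C2: sp
C3: sp2
C4: sp3 ✓
C5: sp3 ✓
C6: sp3 ✓
C7: sp
C8: sp
C9: sp2
C10: sp2
3 carbons are sp3.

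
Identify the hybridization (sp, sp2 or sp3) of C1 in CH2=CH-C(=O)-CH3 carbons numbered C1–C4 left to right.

C1 has 3 σ bonds, plus one π bond: steric number 3 → sp2.

sp²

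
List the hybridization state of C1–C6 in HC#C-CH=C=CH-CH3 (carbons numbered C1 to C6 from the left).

C1 sp, C2 sp, C3 sp2, C4 sp, C5 sp2, C6 sp3

C1 — 2 σ bonds, plus two π bonds. Steric number 2, so sp.
C2 — 2 σ bonds, plus two π bonds. Steric number 2, so sp.
C3 (3 σ bonds, plus one π bond) has steric number 3: sp2.
C4 carries 2 σ bonds, plus two π bonds, giving a steric number of 2, so it is sp.
C5 has 3 σ bonds, plus one π bond: steric number 3 → sp2.
C6 (4 σ bonds) has steric number 4: sp3.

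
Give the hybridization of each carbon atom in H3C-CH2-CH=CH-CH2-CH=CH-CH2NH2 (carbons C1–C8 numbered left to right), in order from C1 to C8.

C1 sp3, C2 sp3, C3 sp2, C4 sp2, C5 sp3, C6 sp2, C7 sp2, C8 sp3

C1 has 4 σ bonds: steric number 4 → sp3.
C2: 4 σ bonds — 4 electron domains, sp3.
C3 — 3 σ bonds, plus one π bond. Steric number 3, so sp2.
C4: 3 σ bonds, plus one π bond — 3 electron domains, sp2.
C5 is sp3: 4 σ bonds, 4 electron-density regions.
C6 carries 3 σ bonds, plus one π bond, giving a steric number of 3, so it is sp2.
C7 has 3 σ bonds, plus one π bond: steric number 3 → sp2.
C8 has 4 σ bonds: steric number 4 → sp3.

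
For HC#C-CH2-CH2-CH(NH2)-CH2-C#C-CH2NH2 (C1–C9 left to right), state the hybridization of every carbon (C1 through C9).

C1 sp, C2 sp, C3 sp3, C4 sp3, C5 sp3, C6 sp3, C7 sp, C8 sp, C9 sp3

C1 is sp: 2 σ bonds, plus two π bonds, 2 electron-density regions.
C2 (2 σ bonds, plus two π bonds) has steric number 2: sp.
C3: 4 σ bonds — 4 electron domains, sp3.
C4: 4 σ bonds; 4 regions of electron density → sp3.
C5: 4 σ bonds; 4 regions of electron density → sp3.
C6 (4 σ bonds) has steric number 4: sp3.
C7 has 2 σ bonds, plus two π bonds: steric number 2 → sp.
C8 — 2 σ bonds, plus two π bonds. Steric number 2, so sp.
C9 is sp3: 4 σ bonds, 4 electron-density regions.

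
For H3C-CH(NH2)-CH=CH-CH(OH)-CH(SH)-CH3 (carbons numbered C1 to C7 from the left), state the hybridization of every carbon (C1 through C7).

C1 sp3, C2 sp3, C3 sp2, C4 sp2, C5 sp3, C6 sp3, C7 sp3

C1: 4 σ bonds — 4 electron domains, sp3.
C2: 4 σ bonds; 4 regions of electron density → sp3.
C3: 3 σ bonds, plus one π bond — 3 electron domains, sp2.
C4 — 3 σ bonds, plus one π bond. Steric number 3, so sp2.
C5 is sp3: 4 σ bonds, 4 electron-density regions.
C6 carries 4 σ bonds, giving a steric number of 4, so it is sp3.
C7 carries 4 σ bonds, giving a steric number of 4, so it is sp3.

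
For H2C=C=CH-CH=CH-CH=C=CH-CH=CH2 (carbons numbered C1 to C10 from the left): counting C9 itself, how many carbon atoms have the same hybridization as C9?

8

C9 is sp2 (one π bond).
C1: sp2 ✓
C2: sp
C3: sp2 ✓
C4: sp2 ✓
C5: sp2 ✓
C6: sp2 ✓
C7: sp
C8: sp2 ✓
C9: sp2 ✓
C10: sp2 ✓
8 carbons are sp2.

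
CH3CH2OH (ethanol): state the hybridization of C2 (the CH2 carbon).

C2 (the CH2 carbon) (4 σ bonds) has steric number 4: sp3.

sp³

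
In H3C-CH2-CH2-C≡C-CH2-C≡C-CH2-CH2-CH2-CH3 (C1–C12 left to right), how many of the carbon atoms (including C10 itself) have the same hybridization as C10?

C10 is sp3 (only σ bonds).
C1: sp3 ✓
C2: sp3 ✓
C3: sp3 ✓
C4: sp
C5: sp
C6: sp3 ✓
C7: sp
C8: sp
C9: sp3 ✓
C10: sp3 ✓
C11: sp3 ✓
C12: sp3 ✓
8 carbons are sp3.

8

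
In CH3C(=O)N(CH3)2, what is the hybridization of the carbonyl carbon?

sp²

The carbonyl carbon has 3 σ bonds, plus one π bond: steric number 3 → sp2.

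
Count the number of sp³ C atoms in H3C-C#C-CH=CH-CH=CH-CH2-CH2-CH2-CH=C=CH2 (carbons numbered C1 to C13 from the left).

C1: sp3 ✓
C2: sp
C3: sp
C4: sp2
C5: sp2
C6: sp2
C7: sp2
C8: sp3 ✓
C9: sp3 ✓
C10: sp3 ✓
C11: sp2
C12: sp
C13: sp2
C1, C8, C9, C10 → 4 sp3 carbons.

4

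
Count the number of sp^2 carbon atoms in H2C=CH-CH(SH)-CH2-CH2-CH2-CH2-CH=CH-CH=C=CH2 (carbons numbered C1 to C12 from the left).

C1: sp2 ✓
C2: sp2 ✓
C3: sp3
C4: sp3
C5: sp3
C6: sp3
C7: sp3
C8: sp2 ✓
C9: sp2 ✓
C10: sp2 ✓
C11: sp
C12: sp2 ✓
C1, C2, C8, C9, C10, C12 → 6 sp2 carbons.

6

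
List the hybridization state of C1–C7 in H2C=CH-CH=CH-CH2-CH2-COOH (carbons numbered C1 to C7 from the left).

C1 sp2, C2 sp2, C3 sp2, C4 sp2, C5 sp3, C6 sp3, C7 sp2

C1 carries 3 σ bonds, plus one π bond, giving a steric number of 3, so it is sp2.
C2 is sp2: 3 σ bonds, plus one π bond, 3 electron-density regions.
C3 has 3 σ bonds, plus one π bond: steric number 3 → sp2.
C4: 3 σ bonds, plus one π bond — 3 electron domains, sp2.
C5: 4 σ bonds — 4 electron domains, sp3.
C6 carries 4 σ bonds, giving a steric number of 4, so it is sp3.
C7 — 3 σ bonds, plus one π bond. Steric number 3, so sp2.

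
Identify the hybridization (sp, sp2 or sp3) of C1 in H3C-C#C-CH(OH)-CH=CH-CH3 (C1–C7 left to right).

C1 carries 4 σ bonds, giving a steric number of 4, so it is sp3.

sp^3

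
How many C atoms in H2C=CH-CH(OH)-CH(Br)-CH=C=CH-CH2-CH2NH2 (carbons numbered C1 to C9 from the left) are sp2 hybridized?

C1: sp2 ✓
C2: sp2 ✓
C3: sp3
C4: sp3
C5: sp2 ✓
C6: sp
C7: sp2 ✓
C8: sp3
C9: sp3
C1, C2, C5, C7 → 4 sp2 carbons.

4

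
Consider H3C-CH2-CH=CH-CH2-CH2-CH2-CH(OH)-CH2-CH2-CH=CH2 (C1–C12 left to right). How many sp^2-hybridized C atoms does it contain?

C1: sp3
C2: sp3
C3: sp2 ✓
C4: sp2 ✓
C5: sp3
C6: sp3
C7: sp3
C8: sp3
C9: sp3
C10: sp3
C11: sp2 ✓
C12: sp2 ✓
C3, C4, C11, C12 → 4 sp2 carbons.

4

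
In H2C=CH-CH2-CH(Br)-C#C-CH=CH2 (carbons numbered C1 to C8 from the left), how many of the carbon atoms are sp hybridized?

2

C1: sp2
C2: sp2
C3: sp3
C4: sp3
C5: sp ✓
C6: sp ✓
C7: sp2
C8: sp2
C5, C6 → 2 sp carbons.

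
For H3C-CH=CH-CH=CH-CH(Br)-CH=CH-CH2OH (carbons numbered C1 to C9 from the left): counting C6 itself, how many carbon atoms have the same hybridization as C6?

3

C6 is sp3 (only σ bonds).
C1: sp3 ✓
C2: sp2
C3: sp2
C4: sp2
C5: sp2
C6: sp3 ✓
C7: sp2
C8: sp2
C9: sp3 ✓
3 carbons are sp3.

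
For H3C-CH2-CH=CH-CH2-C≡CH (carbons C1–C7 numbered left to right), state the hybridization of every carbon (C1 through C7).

C1 has 4 σ bonds: steric number 4 → sp3.
C2 has 4 σ bonds: steric number 4 → sp3.
C3: 3 σ bonds, plus one π bond — 3 electron domains, sp2.
C4 — 3 σ bonds, plus one π bond. Steric number 3, so sp2.
C5: 4 σ bonds; 4 regions of electron density → sp3.
C6: 2 σ bonds, plus two π bonds — 2 electron domains, sp.
C7 is sp: 2 σ bonds, plus two π bonds, 2 electron-density regions.

C1 sp3, C2 sp3, C3 sp2, C4 sp2, C5 sp3, C6 sp, C7 sp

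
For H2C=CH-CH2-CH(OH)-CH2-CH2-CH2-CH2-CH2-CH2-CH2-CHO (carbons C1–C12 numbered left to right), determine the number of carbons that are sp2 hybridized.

3

C1: sp2 ✓
C2: sp2 ✓
C3: sp3
C4: sp3
C5: sp3
C6: sp3
C7: sp3
C8: sp3
C9: sp3
C10: sp3
C11: sp3
C12: sp2 ✓
C1, C2, C12 → 3 sp2 carbons.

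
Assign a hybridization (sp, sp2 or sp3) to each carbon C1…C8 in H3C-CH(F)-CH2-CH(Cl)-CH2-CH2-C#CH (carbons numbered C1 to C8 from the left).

C1 sp3, C2 sp3, C3 sp3, C4 sp3, C5 sp3, C6 sp3, C7 sp, C8 sp

C1: 4 σ bonds; 4 regions of electron density → sp3.
C2 carries 4 σ bonds, giving a steric number of 4, so it is sp3.
C3 has 4 σ bonds: steric number 4 → sp3.
C4 is sp3: 4 σ bonds, 4 electron-density regions.
C5: 4 σ bonds — 4 electron domains, sp3.
C6 is sp3: 4 σ bonds, 4 electron-density regions.
C7 (2 σ bonds, plus two π bonds) has steric number 2: sp.
C8 has 2 σ bonds, plus two π bonds: steric number 2 → sp.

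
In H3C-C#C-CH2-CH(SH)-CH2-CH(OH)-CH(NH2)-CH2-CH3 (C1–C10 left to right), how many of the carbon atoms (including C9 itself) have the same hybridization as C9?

8

C9 is sp3 (only σ bonds).
C1: sp3 ✓
C2: sp
C3: sp
C4: sp3 ✓
C5: sp3 ✓
C6: sp3 ✓
C7: sp3 ✓
C8: sp3 ✓
C9: sp3 ✓
C10: sp3 ✓
8 carbons are sp3.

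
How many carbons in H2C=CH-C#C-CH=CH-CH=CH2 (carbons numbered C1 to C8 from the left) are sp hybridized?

2

C1: sp2
C2: sp2
C3: sp ✓
C4: sp ✓
C5: sp2
C6: sp2
C7: sp2
C8: sp2
C3, C4 → 2 sp carbons.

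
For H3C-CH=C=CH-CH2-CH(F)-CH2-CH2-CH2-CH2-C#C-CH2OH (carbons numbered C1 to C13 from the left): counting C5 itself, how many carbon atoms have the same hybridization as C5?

C5 is sp3 (only σ bonds).
C1: sp3 ✓
C2: sp2
C3: sp
C4: sp2
C5: sp3 ✓
C6: sp3 ✓
C7: sp3 ✓
C8: sp3 ✓
C9: sp3 ✓
C10: sp3 ✓
C11: sp
C12: sp
C13: sp3 ✓
8 carbons are sp3.

8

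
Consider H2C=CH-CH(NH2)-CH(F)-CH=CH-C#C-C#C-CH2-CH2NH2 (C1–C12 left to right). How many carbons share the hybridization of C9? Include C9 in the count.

C9 is sp (two π bonds).
C1: sp2
C2: sp2
C3: sp3
C4: sp3
C5: sp2
C6: sp2
C7: sp ✓
C8: sp ✓
C9: sp ✓
C10: sp ✓
C11: sp3
C12: sp3
4 carbons are sp.

4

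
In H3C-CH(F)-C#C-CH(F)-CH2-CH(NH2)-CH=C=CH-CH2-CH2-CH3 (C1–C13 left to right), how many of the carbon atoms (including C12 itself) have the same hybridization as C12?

C12 is sp3 (only σ bonds).
C1: sp3 ✓
C2: sp3 ✓
C3: sp
C4: sp
C5: sp3 ✓
C6: sp3 ✓
C7: sp3 ✓
C8: sp2
C9: sp
C10: sp2
C11: sp3 ✓
C12: sp3 ✓
C13: sp3 ✓
8 carbons are sp3.

8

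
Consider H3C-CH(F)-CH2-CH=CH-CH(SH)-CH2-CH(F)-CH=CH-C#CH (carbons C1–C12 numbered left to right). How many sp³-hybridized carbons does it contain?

C1: sp3 ✓
C2: sp3 ✓
C3: sp3 ✓
C4: sp2
C5: sp2
C6: sp3 ✓
C7: sp3 ✓
C8: sp3 ✓
C9: sp2
C10: sp2
C11: sp
C12: sp
C1, C2, C3, C6, C7, C8 → 6 sp3 carbons.

6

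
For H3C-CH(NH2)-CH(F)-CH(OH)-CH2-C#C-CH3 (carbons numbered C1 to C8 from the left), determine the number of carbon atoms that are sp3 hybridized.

6

C1: sp3 ✓
C2: sp3 ✓
C3: sp3 ✓
C4: sp3 ✓
C5: sp3 ✓
C6: sp
C7: sp
C8: sp3 ✓
C1, C2, C3, C4, C5, C8 → 6 sp3 carbons.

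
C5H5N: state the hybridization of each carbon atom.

sp²

Each carbon atom (3 σ bonds, plus one π bond) has steric number 3: sp2.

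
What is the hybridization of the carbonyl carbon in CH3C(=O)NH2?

The carbonyl carbon is sp2: 3 σ bonds, plus one π bond, 3 electron-density regions.

sp2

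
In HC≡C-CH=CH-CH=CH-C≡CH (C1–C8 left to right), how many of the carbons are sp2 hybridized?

4

C1: sp
C2: sp
C3: sp2 ✓
C4: sp2 ✓
C5: sp2 ✓
C6: sp2 ✓
C7: sp
C8: sp
C3, C4, C5, C6 → 4 sp2 carbons.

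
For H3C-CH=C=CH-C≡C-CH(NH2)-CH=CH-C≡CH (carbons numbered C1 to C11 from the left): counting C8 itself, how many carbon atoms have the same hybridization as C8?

4

C8 is sp2 (one π bond).
C1: sp3
C2: sp2 ✓
C3: sp
C4: sp2 ✓
C5: sp
C6: sp
C7: sp3
C8: sp2 ✓
C9: sp2 ✓
C10: sp
C11: sp
4 carbons are sp2.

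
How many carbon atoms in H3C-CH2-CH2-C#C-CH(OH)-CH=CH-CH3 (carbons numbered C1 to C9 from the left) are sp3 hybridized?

5

C1: sp3 ✓
C2: sp3 ✓
C3: sp3 ✓
C4: sp
C5: sp
C6: sp3 ✓
C7: sp2
C8: sp2
C9: sp3 ✓
C1, C2, C3, C6, C9 → 5 sp3 carbons.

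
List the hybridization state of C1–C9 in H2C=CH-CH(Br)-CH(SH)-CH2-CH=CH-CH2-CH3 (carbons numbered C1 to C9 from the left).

C1 — 3 σ bonds, plus one π bond. Steric number 3, so sp2.
C2: 3 σ bonds, plus one π bond; 3 regions of electron density → sp2.
C3 (4 σ bonds) has steric number 4: sp3.
C4 is sp3: 4 σ bonds, 4 electron-density regions.
C5 has 4 σ bonds: steric number 4 → sp3.
C6 carries 3 σ bonds, plus one π bond, giving a steric number of 3, so it is sp2.
C7 is sp2: 3 σ bonds, plus one π bond, 3 electron-density regions.
C8: 4 σ bonds — 4 electron domains, sp3.
C9: 4 σ bonds — 4 electron domains, sp3.

C1 sp2, C2 sp2, C3 sp3, C4 sp3, C5 sp3, C6 sp2, C7 sp2, C8 sp3, C9 sp3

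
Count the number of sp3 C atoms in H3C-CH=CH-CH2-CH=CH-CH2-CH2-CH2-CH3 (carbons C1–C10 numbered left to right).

6

C1: sp3 ✓
C2: sp2
C3: sp2
C4: sp3 ✓
C5: sp2
C6: sp2
C7: sp3 ✓
C8: sp3 ✓
C9: sp3 ✓
C10: sp3 ✓
C1, C4, C7, C8, C9, C10 → 6 sp3 carbons.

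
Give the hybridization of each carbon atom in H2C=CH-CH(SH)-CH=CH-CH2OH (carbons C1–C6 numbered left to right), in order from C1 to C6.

C1 carries 3 σ bonds, plus one π bond, giving a steric number of 3, so it is sp2.
C2 — 3 σ bonds, plus one π bond. Steric number 3, so sp2.
C3 (4 σ bonds) has steric number 4: sp3.
C4 — 3 σ bonds, plus one π bond. Steric number 3, so sp2.
C5: 3 σ bonds, plus one π bond; 3 regions of electron density → sp2.
C6: 4 σ bonds; 4 regions of electron density → sp3.

C1 sp2, C2 sp2, C3 sp3, C4 sp2, C5 sp2, C6 sp3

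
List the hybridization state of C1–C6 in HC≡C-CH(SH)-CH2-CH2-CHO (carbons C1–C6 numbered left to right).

C1 sp, C2 sp, C3 sp3, C4 sp3, C5 sp3, C6 sp2

C1 is sp: 2 σ bonds, plus two π bonds, 2 electron-density regions.
C2 (2 σ bonds, plus two π bonds) has steric number 2: sp.
C3: 4 σ bonds; 4 regions of electron density → sp3.
C4 (4 σ bonds) has steric number 4: sp3.
C5 has 4 σ bonds: steric number 4 → sp3.
C6 is sp2: 3 σ bonds, plus one π bond, 3 electron-density regions.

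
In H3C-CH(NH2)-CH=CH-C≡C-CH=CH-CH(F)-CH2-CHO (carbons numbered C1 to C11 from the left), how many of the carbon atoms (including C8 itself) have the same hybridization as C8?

5

C8 is sp2 (one π bond).
C1: sp3
C2: sp3
C3: sp2 ✓
C4: sp2 ✓
C5: sp
C6: sp
C7: sp2 ✓
C8: sp2 ✓
C9: sp3
C10: sp3
C11: sp2 ✓
5 carbons are sp2.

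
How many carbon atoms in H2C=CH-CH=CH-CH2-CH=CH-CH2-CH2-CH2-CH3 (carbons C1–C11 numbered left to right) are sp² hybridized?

6

C1: sp2 ✓
C2: sp2 ✓
C3: sp2 ✓
C4: sp2 ✓
C5: sp3
C6: sp2 ✓
C7: sp2 ✓
C8: sp3
C9: sp3
C10: sp3
C11: sp3
C1, C2, C3, C4, C6, C7 → 6 sp2 carbons.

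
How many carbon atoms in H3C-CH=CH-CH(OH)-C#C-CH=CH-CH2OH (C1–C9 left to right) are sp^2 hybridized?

C1: sp3
C2: sp2 ✓
C3: sp2 ✓
C4: sp3
C5: sp
C6: sp
C7: sp2 ✓
C8: sp2 ✓
C9: sp3
C2, C3, C7, C8 → 4 sp2 carbons.

4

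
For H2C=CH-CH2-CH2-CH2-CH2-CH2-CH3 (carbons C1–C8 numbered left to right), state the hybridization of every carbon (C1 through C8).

C1 sp2, C2 sp2, C3 sp3, C4 sp3, C5 sp3, C6 sp3, C7 sp3, C8 sp3

C1 is sp2: 3 σ bonds, plus one π bond, 3 electron-density regions.
C2: 3 σ bonds, plus one π bond — 3 electron domains, sp2.
C3 carries 4 σ bonds, giving a steric number of 4, so it is sp3.
C4: 4 σ bonds — 4 electron domains, sp3.
C5 carries 4 σ bonds, giving a steric number of 4, so it is sp3.
C6: 4 σ bonds; 4 regions of electron density → sp3.
C7 — 4 σ bonds. Steric number 4, so sp3.
C8 — 4 σ bonds. Steric number 4, so sp3.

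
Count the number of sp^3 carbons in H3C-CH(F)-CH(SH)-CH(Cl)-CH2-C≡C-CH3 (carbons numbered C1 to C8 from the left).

6

C1: sp3 ✓
C2: sp3 ✓
C3: sp3 ✓
C4: sp3 ✓
C5: sp3 ✓
C6: sp
C7: sp
C8: sp3 ✓
C1, C2, C3, C4, C5, C8 → 6 sp3 carbons.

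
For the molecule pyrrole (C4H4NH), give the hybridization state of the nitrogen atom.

N has three σ bonds; its lone pair occupies the p orbital and is part of the aromatic π system, so N is sp2 (not the sp3 a naive steric count of 4 would give).

sp²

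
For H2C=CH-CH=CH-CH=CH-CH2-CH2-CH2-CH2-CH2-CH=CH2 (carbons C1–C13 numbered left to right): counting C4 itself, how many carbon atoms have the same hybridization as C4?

C4 is sp2 (one π bond).
C1: sp2 ✓
C2: sp2 ✓
C3: sp2 ✓
C4: sp2 ✓
C5: sp2 ✓
C6: sp2 ✓
C7: sp3
C8: sp3
C9: sp3
C10: sp3
C11: sp3
C12: sp2 ✓
C13: sp2 ✓
8 carbons are sp2.

8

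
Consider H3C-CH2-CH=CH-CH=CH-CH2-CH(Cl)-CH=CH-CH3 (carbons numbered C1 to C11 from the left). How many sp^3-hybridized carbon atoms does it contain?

C1: sp3 ✓
C2: sp3 ✓
C3: sp2
C4: sp2
C5: sp2
C6: sp2
C7: sp3 ✓
C8: sp3 ✓
C9: sp2
C10: sp2
C11: sp3 ✓
C1, C2, C7, C8, C11 → 5 sp3 carbons.

5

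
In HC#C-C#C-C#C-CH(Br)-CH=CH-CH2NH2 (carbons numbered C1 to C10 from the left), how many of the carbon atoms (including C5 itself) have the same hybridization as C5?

6

C5 is sp (two π bonds).
C1: sp ✓
C2: sp ✓
C3: sp ✓
C4: sp ✓
C5: sp ✓
C6: sp ✓
C7: sp3
C8: sp2
C9: sp2
C10: sp3
6 carbons are sp.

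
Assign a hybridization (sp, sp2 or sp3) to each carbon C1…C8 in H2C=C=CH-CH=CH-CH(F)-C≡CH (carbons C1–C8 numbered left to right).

C1 carries 3 σ bonds, plus one π bond, giving a steric number of 3, so it is sp2.
C2 has 2 σ bonds, plus two π bonds: steric number 2 → sp.
C3 — 3 σ bonds, plus one π bond. Steric number 3, so sp2.
C4 — 3 σ bonds, plus one π bond. Steric number 3, so sp2.
C5: 3 σ bonds, plus one π bond — 3 electron domains, sp2.
C6 — 4 σ bonds. Steric number 4, so sp3.
C7: 2 σ bonds, plus two π bonds; 2 regions of electron density → sp.
C8 (2 σ bonds, plus two π bonds) has steric number 2: sp.

C1 sp2, C2 sp, C3 sp2, C4 sp2, C5 sp2, C6 sp3, C7 sp, C8 sp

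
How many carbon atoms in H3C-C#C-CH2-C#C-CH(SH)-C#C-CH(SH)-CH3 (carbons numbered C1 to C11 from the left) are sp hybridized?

6

C1: sp3
C2: sp ✓
C3: sp ✓
C4: sp3
C5: sp ✓
C6: sp ✓
C7: sp3
C8: sp ✓
C9: sp ✓
C10: sp3
C11: sp3
C2, C3, C5, C6, C8, C9 → 6 sp carbons.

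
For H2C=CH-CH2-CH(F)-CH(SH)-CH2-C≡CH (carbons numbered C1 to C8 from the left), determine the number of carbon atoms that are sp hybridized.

C1: sp2
C2: sp2
C3: sp3
C4: sp3
C5: sp3
C6: sp3
C7: sp ✓
C8: sp ✓
C7, C8 → 2 sp carbons.

2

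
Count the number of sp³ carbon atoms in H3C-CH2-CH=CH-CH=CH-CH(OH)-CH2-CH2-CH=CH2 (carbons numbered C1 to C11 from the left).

C1: sp3 ✓
C2: sp3 ✓
C3: sp2
C4: sp2
C5: sp2
C6: sp2
C7: sp3 ✓
C8: sp3 ✓
C9: sp3 ✓
C10: sp2
C11: sp2
C1, C2, C7, C8, C9 → 5 sp3 carbons.

5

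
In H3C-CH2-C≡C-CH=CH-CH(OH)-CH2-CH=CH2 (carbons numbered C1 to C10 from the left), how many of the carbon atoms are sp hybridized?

2

C1: sp3
C2: sp3
C3: sp ✓
C4: sp ✓
C5: sp2
C6: sp2
C7: sp3
C8: sp3
C9: sp2
C10: sp2
C3, C4 → 2 sp carbons.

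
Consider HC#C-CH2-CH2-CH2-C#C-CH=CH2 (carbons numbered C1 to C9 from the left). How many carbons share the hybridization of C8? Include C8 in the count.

C8 is sp2 (one π bond).
C1: sp
C2: sp
C3: sp3
C4: sp3
C5: sp3
C6: sp
C7: sp
C8: sp2 ✓
C9: sp2 ✓
2 carbons are sp2.

2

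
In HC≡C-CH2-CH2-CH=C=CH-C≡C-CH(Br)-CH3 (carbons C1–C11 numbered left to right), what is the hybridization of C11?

sp³

C11 — 4 σ bonds. Steric number 4, so sp3.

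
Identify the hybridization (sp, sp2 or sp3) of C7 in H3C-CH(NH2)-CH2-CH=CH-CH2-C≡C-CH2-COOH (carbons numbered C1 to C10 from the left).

C7 carries 2 σ bonds, plus two π bonds, giving a steric number of 2, so it is sp.

sp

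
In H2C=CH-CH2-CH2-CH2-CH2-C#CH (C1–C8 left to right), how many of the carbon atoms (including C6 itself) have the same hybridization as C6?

4

C6 is sp3 (only σ bonds).
C1: sp2
C2: sp2
C3: sp3 ✓
C4: sp3 ✓
C5: sp3 ✓
C6: sp3 ✓
C7: sp
C8: sp
4 carbons are sp3.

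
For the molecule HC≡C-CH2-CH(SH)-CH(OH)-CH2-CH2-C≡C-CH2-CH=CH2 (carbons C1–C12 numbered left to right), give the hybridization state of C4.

C4 — 4 σ bonds. Steric number 4, so sp3.

sp³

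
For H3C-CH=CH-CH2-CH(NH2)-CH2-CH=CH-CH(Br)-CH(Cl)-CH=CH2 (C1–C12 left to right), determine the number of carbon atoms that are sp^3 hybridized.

6

C1: sp3 ✓
C2: sp2
C3: sp2
C4: sp3 ✓
C5: sp3 ✓
C6: sp3 ✓
C7: sp2
C8: sp2
C9: sp3 ✓
C10: sp3 ✓
C11: sp2
C12: sp2
C1, C4, C5, C6, C9, C10 → 6 sp3 carbons.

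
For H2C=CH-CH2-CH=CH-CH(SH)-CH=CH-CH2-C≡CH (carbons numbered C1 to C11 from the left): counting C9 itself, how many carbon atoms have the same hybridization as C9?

C9 is sp3 (only σ bonds).
C1: sp2
C2: sp2
C3: sp3 ✓
C4: sp2
C5: sp2
C6: sp3 ✓
C7: sp2
C8: sp2
C9: sp3 ✓
C10: sp
C11: sp
3 carbons are sp3.

3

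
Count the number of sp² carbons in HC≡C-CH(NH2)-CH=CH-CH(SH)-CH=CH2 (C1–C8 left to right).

C1: sp
C2: sp
C3: sp3
C4: sp2 ✓
C5: sp2 ✓
C6: sp3
C7: sp2 ✓
C8: sp2 ✓
C4, C5, C7, C8 → 4 sp2 carbons.

4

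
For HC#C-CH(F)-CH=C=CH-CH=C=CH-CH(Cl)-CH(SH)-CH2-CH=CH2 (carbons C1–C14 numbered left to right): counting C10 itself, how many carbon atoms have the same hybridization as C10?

4

C10 is sp3 (only σ bonds).
C1: sp
C2: sp
C3: sp3 ✓
C4: sp2
C5: sp
C6: sp2
C7: sp2
C8: sp
C9: sp2
C10: sp3 ✓
C11: sp3 ✓
C12: sp3 ✓
C13: sp2
C14: sp2
4 carbons are sp3.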